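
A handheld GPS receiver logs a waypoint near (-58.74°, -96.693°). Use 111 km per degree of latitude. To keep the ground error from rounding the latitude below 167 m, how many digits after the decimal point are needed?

3 decimal places

One degree of latitude covers 111000 m.
With N decimal places the half-ulp bound is 0.5·10⁻ᴺ°, or 0.5·10⁻ᴺ × 111000 m on the ground.
Setting 55500 × 10⁻ᴺ ≤ 167 gives 10ᴺ ≥ 332.3, i.e. N ≥ 2.52.
So 3 decimal places suffice (55.5 m); 2 would allow up to 555 m.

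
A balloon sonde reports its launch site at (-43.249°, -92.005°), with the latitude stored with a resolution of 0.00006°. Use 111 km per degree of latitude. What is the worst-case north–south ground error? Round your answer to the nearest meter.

With a 0.00006° grid the true value lies within half a step, ±0.00006°/2 = ±3e-05°, of the stored one.
Along the meridian that is 3e-05° × 111000 m/° = 3.33 m.

3 meters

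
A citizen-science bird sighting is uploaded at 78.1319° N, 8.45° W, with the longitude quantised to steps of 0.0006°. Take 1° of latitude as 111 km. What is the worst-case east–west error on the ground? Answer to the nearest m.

With a 0.0006° grid the true value lies within half a step, ±0.0006°/2 = ±0.0003°, of the stored one.
Parallels shrink by cos φ, so at 78.1319° a degree of longitude is 111000 × 0.2057 ≈ 22828.2 m.
East–west error: 0.0003° × 22828.2 m/° ≈ 6.84846 m.

7 m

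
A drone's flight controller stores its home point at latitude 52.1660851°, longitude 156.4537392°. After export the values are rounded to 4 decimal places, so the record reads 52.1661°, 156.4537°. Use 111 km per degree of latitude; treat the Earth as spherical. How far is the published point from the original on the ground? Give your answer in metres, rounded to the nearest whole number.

Δlat = 52.1660851 − 52.1661 = -0.0000149°; Δlon = 156.4537392 − 156.4537 = +0.0000392°.
North–south shift: -0.0000149 × 111000 = -1.6539 m.
East–west at this latitude: 0.0000392° × 111000 × cos 52.1661° ≈ 0.0000392 × 68084.6 = 2.66891 m.
Distance: √(1.6539² + 2.66891²) ≈ 3.13982 m.

3 metres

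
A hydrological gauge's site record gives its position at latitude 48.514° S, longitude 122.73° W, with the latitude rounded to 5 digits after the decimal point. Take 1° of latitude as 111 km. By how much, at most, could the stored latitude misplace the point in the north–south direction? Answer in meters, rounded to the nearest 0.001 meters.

0.555 meters

Rounding to 5 decimal places leaves the latitude within ±5e-06° of the true value.
North–south distance: 5e-06° × 111000 m/° = 0.555 m.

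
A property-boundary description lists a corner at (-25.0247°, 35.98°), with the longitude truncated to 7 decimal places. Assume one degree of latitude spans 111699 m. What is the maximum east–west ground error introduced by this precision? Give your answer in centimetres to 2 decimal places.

Truncating at 7 decimal places can drop up to a full unit in the last place, so the longitude may be off by as much as 1e-07°.
Parallels shrink by cos φ, so at 25.0247° a degree of longitude is 111699 × 0.9061 ≈ 101213 m.
So at most 1e-07° × 101213 ≈ 0.0101213 m east–west.
That is 0.0101213 m = 1.0121 cm.

1.01 centimetres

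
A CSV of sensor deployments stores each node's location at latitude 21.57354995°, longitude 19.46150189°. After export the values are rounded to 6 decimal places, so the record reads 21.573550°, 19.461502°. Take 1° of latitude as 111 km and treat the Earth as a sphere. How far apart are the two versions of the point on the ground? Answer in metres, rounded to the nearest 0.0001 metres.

Δlat = 21.57354995 − 21.573550 = -0.00000005°; Δlon = 19.46150189 − 19.461502 = -0.00000011°.
North–south shift: -0.00000005 × 111000 = -0.00555 m.
East–west at this latitude: -0.00000011° × 111000 × cos 21.5736° ≈ -0.00000011 × 103224 = -0.0113546 m.
Combined displacement = (0.00555² + 0.0113546²)^½ ≈ 0.0126385 m.

0.0126 metres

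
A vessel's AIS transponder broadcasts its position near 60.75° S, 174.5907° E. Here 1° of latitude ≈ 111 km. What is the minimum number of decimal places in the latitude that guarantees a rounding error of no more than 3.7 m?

One degree of latitude covers 111000 m.
N decimal places → at most half a unit in the last place, 0.5 × 10⁻ᴺ° = 111000/2 × 10⁻ᴺ m.
Need 0.5 × 111000 × 10⁻ᴺ ≤ 3.7 → 10⁻ᴺ ≤ 6.667e-05, so N ≥ 4.18.
N = 4 would give 5.55 m (too coarse); N = 5 gives 0.555 m ≤ 3.7 m.

5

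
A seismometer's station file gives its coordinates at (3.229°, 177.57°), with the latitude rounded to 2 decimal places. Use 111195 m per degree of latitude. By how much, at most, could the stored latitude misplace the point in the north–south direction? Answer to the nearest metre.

Rounding to 2 decimal places leaves the latitude within ±0.005° of the true value.
North–south distance: 0.005° × 111195 m/° = 555.975 m.

556 metres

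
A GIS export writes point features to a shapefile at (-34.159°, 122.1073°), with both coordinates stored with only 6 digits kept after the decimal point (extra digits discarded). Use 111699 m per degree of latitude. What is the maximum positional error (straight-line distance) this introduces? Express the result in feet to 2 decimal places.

Truncating at 6 decimal places can drop up to a full unit in the last place, so each coordinate may be off by as much as 1e-06°.
Latitude error → 1e-06 × 111699 = 0.111699 m along the meridian.
E–W at 34.159°: 1e-06° × 111699 × cos 34.159° = 1e-06 × 111699 × 0.8275 ≈ 0.092429 m.
The two errors are perpendicular, so the maximum displacement is √(0.111699² + 0.092429²) ≈ 0.144982 m.
In feet: 0.144982 m ÷ 0.3048 ≈ 0.47566 ft.

0.48 feet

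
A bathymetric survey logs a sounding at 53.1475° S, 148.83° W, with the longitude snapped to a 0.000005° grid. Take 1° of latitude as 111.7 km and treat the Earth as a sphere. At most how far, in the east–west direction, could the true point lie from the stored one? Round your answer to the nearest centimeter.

With a 0.000005° grid the true value lies within half a step, ±0.000005°/2 = ±2.5e-06°, of the stored one.
One degree of longitude at 53.1475° is 111700 × cos 53.1475° ≈ 111700 × 0.5998 = 66992.9 m.
Maximum E–W displacement: 2.5e-06 × 66992.9 = 0.167482 m.
That is 0.167482 m = 16.748 cm.

17 centimeters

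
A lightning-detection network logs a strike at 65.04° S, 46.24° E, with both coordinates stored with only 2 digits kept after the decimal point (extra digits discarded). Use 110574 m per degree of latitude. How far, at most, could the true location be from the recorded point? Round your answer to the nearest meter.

1200 meters

Truncating at 2 decimal places can drop up to a full unit in the last place, so each coordinate may be off by as much as 0.01°.
N–S: 0.01° × 110574 m/° = 1105.74 m.
E–W at 65.04°: 0.01° × 110574 × cos 65.04° = 0.01 × 110574 × 0.4220 ≈ 466.606 m.
Worst case both components are at the extreme and orthogonal: √(1105.74² + 466.606²) ≈ 1200.16 m.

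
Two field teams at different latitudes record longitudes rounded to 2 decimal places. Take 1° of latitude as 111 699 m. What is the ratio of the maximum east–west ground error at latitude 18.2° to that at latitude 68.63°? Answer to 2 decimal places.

2.61

Rounding to 2 decimal places leaves the longitude within ±0.005° of the true value.
At 18.2°: 0.005° × 111699 × cos 18.2° = 0.005 × 111699 × 0.9500 ≈ 530.55 m.
Error at 68.63° = 0.005° × 111699 × cos 68.63° ≈ 558.5 × 0.3644 = 203.51 m.
The ratio reduces to cos 18.2° / cos 68.63° = 0.9500/0.3644 ≈ 2.6070.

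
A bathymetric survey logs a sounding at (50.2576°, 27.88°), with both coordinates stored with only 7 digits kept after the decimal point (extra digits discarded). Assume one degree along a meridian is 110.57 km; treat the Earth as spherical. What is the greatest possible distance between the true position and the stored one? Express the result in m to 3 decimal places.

0.013 m

Truncating at 7 decimal places can drop up to a full unit in the last place, so each coordinate may be off by as much as 1e-07°.
North–south component: 1e-07° × 110570 = 0.011057 m.
East–west component at 50.2576°: 1e-07° × 110570 × cos 50.2576° ≈ 1e-07 × 70691.5 ≈ 0.00706915 m.
Combining orthogonally: (0.011057² + 0.00706915²)^½ ≈ 0.0131236 m.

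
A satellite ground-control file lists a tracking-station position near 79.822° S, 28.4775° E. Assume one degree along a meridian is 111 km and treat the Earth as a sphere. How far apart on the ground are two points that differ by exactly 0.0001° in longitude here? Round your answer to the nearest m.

2 m

0.0001° of longitude at 79.822° is 0.0001 × 111000 × cos 79.822° ≈ 0.0001 × 19614.5 = 1.96145 m.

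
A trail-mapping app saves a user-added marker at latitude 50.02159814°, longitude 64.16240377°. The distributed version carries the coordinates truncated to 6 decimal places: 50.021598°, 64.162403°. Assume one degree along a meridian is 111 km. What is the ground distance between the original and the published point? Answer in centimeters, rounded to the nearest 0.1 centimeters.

Δlat = 50.02159814 − 50.021598 = +0.00000014°; Δlon = 64.16240377 − 64.162403 = +0.00000077°.
North–south shift: 0.00000014 × 111000 = 0.01554 m.
East–west at this latitude: 0.00000077° × 111000 × cos 50.0216° ≈ 0.00000077 × 71317.4 = 0.0549144 m.
Distance: √(0.01554² + 0.0549144²) ≈ 0.0570708 m.
That is 0.0570708 m = 5.7071 cm.

5.7 centimeters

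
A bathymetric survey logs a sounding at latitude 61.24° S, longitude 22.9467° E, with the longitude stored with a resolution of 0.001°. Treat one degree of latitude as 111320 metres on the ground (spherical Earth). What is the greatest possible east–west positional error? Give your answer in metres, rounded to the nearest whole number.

With a 0.001° grid the true value lies within half a step, ±0.001°/2 = ±0.0005°, of the stored one.
One degree of longitude at 61.24° is 111320 × cos 61.24° ≈ 111320 × 0.4811 = 53560.7 m.
East–west error: 0.0005° × 53560.7 m/° ≈ 26.7804 m.

27 metres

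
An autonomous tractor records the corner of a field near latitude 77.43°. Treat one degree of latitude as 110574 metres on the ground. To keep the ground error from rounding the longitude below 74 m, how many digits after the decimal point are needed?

3 decimal places

At 77.43° one degree of longitude covers 110574 × cos 77.43° ≈ 110574 × 0.2176 ≈ 24064.5 m.
N decimal places → at most half a unit in the last place, 0.5 × 10⁻ᴺ° = 24064.5/2 × 10⁻ᴺ m.
Need 0.5 × 24064.5 × 10⁻ᴺ ≤ 74 → 10⁻ᴺ ≤ 6.150e-03, so N ≥ 2.21.
N = 2 would give 120 m (too coarse); N = 3 gives 12 m ≤ 74 m.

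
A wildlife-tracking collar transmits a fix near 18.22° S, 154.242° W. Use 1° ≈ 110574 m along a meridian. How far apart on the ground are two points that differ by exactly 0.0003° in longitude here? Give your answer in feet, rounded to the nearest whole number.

At 18.22° a degree of longitude is 110574 × cos 18.22° ≈ 105030 m, so 0.0003° corresponds to 31.509 m.
Converting: 31.509 m × 3.2808 ft/m ≈ 103.38 ft.

103 feet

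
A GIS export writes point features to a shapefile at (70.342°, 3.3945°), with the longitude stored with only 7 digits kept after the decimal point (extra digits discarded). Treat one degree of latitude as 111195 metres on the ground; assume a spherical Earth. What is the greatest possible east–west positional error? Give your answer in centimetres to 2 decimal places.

Truncating at 7 decimal places can drop up to a full unit in the last place, so the longitude may be off by as much as 1e-07°.
Parallels shrink by cos φ, so at 70.342° a degree of longitude is 111195 × 0.3364 ≈ 37406.6 m.
Maximum E–W displacement: 1e-07 × 37406.6 = 0.00374066 m.
That is 0.00374066 m = 0.37407 cm.

0.37 centimetres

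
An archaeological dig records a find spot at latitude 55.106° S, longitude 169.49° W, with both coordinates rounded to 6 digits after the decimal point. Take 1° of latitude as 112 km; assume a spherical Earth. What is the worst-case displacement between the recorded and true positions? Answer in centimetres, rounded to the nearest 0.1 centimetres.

Rounding to 6 decimal places leaves each coordinate within ±5e-07° of the true value.
North–south component: 5e-07° × 112000 = 0.056 m.
E–W at 55.106°: 5e-07° × 112000 × cos 55.106° = 5e-07 × 112000 × 0.5721 ≈ 0.0320354 m.
Combining orthogonally: (0.056² + 0.0320354²)^½ ≈ 0.0645156 m.
That is 0.0645156 m = 6.4516 cm.

6.5 centimetres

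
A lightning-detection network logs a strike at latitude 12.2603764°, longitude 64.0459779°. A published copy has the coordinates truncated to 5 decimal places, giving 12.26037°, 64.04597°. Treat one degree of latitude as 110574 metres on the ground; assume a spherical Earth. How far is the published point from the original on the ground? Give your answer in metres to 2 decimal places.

1.11 metres

Δlat = 12.2603764 − 12.26037 = +0.0000064°; Δlon = 64.0459779 − 64.04597 = +0.0000079°.
N–S: 0.0000064° × 110574 m/° = 0.707674 m.
E–W at 12.2604°: 0.0000079° × 110574 × cos 12.2604° = 0.0000079 × 110574 × 0.9772 ≈ 0.853612 m.
Distance: √(0.707674² + 0.853612²) ≈ 1.10881 m.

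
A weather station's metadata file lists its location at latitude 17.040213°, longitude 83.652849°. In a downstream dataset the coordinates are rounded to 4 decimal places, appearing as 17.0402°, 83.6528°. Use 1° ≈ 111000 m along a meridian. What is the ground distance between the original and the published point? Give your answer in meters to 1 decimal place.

5.4 meters

The latitude changed by +0.000013° and the longitude by +0.000049°.
N–S: 0.000013° × 111000 m/° = 1.443 m.
East–west at this latitude: 0.000049° × 111000 × cos 17.0402° ≈ 0.000049 × 106127 = 5.20022 m.
Distance: √(1.443² + 5.20022²) ≈ 5.39672 m.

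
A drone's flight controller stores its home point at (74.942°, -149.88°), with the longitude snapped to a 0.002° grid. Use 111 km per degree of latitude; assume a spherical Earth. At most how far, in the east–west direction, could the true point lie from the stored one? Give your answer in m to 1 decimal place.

With a 0.002° grid the true value lies within half a step, ±0.002°/2 = ±0.001°, of the stored one.
One degree of longitude at 74.942° is 111000 × cos 74.942° ≈ 111000 × 0.2598 = 28837.4 m.
Maximum E–W displacement: 0.001 × 28837.4 = 28.8374 m.

28.8 m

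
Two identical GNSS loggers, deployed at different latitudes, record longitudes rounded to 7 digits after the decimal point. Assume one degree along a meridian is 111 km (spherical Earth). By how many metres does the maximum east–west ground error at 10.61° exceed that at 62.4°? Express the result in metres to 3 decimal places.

Rounding to 7 decimal places leaves the longitude within ±5e-08° of the true value.
At 10.61°: 5e-08° × 111000 × cos 10.61° = 5e-08 × 111000 × 0.9829 ≈ 0.0054551 m.
Error at 62.4° = 5e-08° × 111000 × cos 62.4° ≈ 0.00555 × 0.4633 = 0.0025713 m.
So the lower-latitude error exceeds the higher by 0.0054551 − 0.0025713 = 0.0028838 m.

0.003 metres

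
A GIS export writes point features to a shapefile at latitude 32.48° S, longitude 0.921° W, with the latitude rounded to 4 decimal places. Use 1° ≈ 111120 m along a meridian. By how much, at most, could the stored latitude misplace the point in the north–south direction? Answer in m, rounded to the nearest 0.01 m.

5.56 m

Rounding to 4 decimal places leaves the latitude within ±5e-05° of the true value.
North–south distance: 5e-05° × 111120 m/° = 5.556 m.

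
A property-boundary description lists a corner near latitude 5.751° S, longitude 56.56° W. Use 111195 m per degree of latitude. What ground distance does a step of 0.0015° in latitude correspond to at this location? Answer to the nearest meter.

Along a meridian 0.0015° is 0.0015 × 111195 = 166.792 m.

167 meters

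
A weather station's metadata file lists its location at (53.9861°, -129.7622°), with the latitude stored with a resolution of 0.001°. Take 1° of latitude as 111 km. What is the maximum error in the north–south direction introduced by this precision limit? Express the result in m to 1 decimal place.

55.5 m

With a 0.001° grid the true value lies within half a step, ±0.001°/2 = ±0.0005°, of the stored one.
So the N–S error is at most 0.0005 × 111000 = 55.5 m.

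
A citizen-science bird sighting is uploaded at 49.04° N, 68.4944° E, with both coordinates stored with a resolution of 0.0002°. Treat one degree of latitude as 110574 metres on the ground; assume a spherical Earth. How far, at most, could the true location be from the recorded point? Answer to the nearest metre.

13 metres

With a 0.0002° grid the true value lies within half a step, ±0.0002°/2 = ±0.0001°, of the stored one.
North–south component: 0.0001° × 110574 = 11.0574 m.
East–west component at 49.04°: 0.0001° × 110574 × cos 49.04° ≈ 0.0001 × 72484.8 ≈ 7.24848 m.
The two errors are perpendicular, so the maximum displacement is √(11.0574² + 7.24848²) ≈ 13.2214 m.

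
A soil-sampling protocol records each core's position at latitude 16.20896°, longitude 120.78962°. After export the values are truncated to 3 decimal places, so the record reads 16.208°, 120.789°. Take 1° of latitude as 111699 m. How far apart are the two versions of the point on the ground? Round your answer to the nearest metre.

126 metres

The latitude changed by +0.00096° and the longitude by +0.00062°.
North–south shift: 0.00096 × 111699 = 107.231 m.
East–west at this latitude: 0.00062° × 111699 × cos 16.208° ≈ 0.00062 × 107259 = 66.5009 m.
Hypotenuse of the two orthogonal shifts: √(107.231² + 66.5009²) = 126.178 m.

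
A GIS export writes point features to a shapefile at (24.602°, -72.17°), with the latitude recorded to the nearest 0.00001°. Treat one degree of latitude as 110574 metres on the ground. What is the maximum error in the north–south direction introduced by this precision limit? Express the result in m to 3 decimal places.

0.553 m

Rounding to 5 decimal places leaves the latitude within ±5e-06° of the true value.
North–south distance: 5e-06° × 110574 m/° = 0.55287 m.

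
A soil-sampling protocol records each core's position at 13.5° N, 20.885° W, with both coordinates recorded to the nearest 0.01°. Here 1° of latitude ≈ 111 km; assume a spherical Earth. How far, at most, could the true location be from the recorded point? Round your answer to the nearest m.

Rounding to 2 decimal places leaves each coordinate within ±0.005° of the true value.
Latitude error → 0.005 × 111000 = 555 m along the meridian.
East–west component at 13.5°: 0.005° × 111000 × cos 13.5° ≈ 0.005 × 107933 ≈ 539.665 m.
The two errors are perpendicular, so the maximum displacement is √(555² + 539.665²) ≈ 774.121 m.

774 m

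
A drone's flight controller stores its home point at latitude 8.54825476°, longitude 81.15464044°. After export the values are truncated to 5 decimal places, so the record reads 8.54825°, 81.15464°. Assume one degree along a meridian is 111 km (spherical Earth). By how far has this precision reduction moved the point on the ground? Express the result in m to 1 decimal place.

0.5 m

The latitude changed by +0.00000476° and the longitude by +0.00000044°.
N–S: 0.00000476° × 111000 m/° = 0.52836 m.
E–W at 8.54825°: 0.00000044° × 111000 × cos 8.54825° = 0.00000044 × 111000 × 0.9889 ≈ 0.0482974 m.
Combined displacement = (0.52836² + 0.0482974²)^½ ≈ 0.530563 m.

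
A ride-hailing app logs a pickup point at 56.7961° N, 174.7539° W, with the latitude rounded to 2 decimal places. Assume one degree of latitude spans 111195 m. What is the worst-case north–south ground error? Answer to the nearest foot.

Rounding to 2 decimal places leaves the latitude within ±0.005° of the true value.
North–south distance: 0.005° × 111195 m/° = 555.975 m.
Converting: 555.975 m × 3.2808 ft/m ≈ 1824.1 ft.

1824 feet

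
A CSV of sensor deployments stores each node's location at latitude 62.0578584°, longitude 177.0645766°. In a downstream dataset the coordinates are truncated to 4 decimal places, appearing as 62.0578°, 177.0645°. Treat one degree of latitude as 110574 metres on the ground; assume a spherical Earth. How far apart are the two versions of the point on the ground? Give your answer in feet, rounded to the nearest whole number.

25 feet

Δlat = 62.0578584 − 62.0578 = +0.0000584°; Δlon = 177.0645766 − 177.0645 = +0.0000766°.
North–south shift: 0.0000584 × 110574 = 6.45752 m.
E–W at 62.0578°: 0.0000766° × 110574 × cos 62.0578° = 0.0000766 × 110574 × 0.4686 ≈ 3.96886 m.
Hypotenuse of the two orthogonal shifts: √(6.45752² + 3.96886²) = 7.57967 m.
In feet: 7.57967 m ÷ 0.3048 ≈ 24.868 ft.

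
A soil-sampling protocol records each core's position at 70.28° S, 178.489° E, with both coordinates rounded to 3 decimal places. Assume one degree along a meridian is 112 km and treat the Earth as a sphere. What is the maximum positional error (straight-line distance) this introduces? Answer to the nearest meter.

59 meters

Rounding to 3 decimal places leaves each coordinate within ±0.0005° of the true value.
North–south component: 0.0005° × 112000 = 56 m.
Longitude error → 0.0005 × 112000 × cos 70.28° = 0.0005 × 112000 × 0.3374 ≈ 18.8957 m.
Worst case both components are at the extreme and orthogonal: √(56² + 18.8957²) ≈ 59.102 m.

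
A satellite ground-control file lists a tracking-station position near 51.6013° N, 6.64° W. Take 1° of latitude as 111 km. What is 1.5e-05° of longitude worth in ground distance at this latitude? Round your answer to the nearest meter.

At 51.6013° a degree of longitude is 111000 × cos 51.6013° ≈ 68945.4 m, so 1.5e-05° corresponds to 1.03418 m.

1 meters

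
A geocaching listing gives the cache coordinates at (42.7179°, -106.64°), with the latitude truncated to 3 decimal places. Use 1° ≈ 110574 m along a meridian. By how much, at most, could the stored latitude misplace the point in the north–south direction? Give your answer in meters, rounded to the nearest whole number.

Truncating at 3 decimal places can drop up to a full unit in the last place, so the latitude may be off by as much as 0.001°.
North–south distance: 0.001° × 110574 m/° = 110.574 m.

111 meters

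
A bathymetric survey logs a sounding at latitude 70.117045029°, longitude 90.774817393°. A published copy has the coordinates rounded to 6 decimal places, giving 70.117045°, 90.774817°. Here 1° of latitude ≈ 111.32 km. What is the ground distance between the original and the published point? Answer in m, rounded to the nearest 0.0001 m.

0.0152 m

Δlat = 70.117045029 − 70.117045 = +0.000000029°; Δlon = 90.774817393 − 90.774817 = +0.000000393°.
N–S: 0.000000029° × 111320 m/° = 0.00322828 m.
East–west at this latitude: 0.000000393° × 111320 × cos 70.117° ≈ 0.000000393 × 37859.9 = 0.0148789 m.
Combined displacement = (0.00322828² + 0.0148789²)^½ ≈ 0.0152251 m.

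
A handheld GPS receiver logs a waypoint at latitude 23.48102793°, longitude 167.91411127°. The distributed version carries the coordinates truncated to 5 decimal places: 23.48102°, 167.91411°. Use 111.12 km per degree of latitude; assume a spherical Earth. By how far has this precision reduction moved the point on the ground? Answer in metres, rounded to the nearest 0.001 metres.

Δlat = 23.48102793 − 23.48102 = +0.00000793°; Δlon = 167.91411127 − 167.91411 = +0.00000127°.
N–S: 0.00000793° × 111120 m/° = 0.881182 m.
East–west at this latitude: 0.00000127° × 111120 × cos 23.481° ≈ 0.00000127 × 101918 = 0.129436 m.
Hypotenuse of the two orthogonal shifts: √(0.881182² + 0.129436²) = 0.890637 m.

0.891 metres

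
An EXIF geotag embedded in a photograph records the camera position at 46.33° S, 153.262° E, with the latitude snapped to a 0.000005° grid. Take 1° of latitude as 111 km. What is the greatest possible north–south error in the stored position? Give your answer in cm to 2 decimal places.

27.75 cm

With a 0.000005° grid the true value lies within half a step, ±0.000005°/2 = ±2.5e-06°, of the stored one.
Along the meridian that is 2.5e-06° × 111000 m/° = 0.2775 m.
That is 0.2775 m = 27.75 cm.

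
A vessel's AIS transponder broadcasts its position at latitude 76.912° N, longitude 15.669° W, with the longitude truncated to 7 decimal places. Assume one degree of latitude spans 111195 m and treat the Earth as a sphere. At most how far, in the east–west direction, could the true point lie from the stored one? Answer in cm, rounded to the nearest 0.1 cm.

Truncating at 7 decimal places can drop up to a full unit in the last place, so the longitude may be off by as much as 1e-07°.
At latitude 76.912° a degree of longitude spans 111195 m × cos 76.912° = 111195 × 0.2264 ≈ 25179.8 m.
East–west error: 1e-07° × 25179.8 m/° ≈ 0.00251798 m.
That is 0.00251798 m = 0.2518 cm.

0.3 cm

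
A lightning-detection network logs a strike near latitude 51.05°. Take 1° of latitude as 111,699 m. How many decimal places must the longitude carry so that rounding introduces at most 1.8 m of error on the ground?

At 51.05° one degree of longitude covers 111699 × cos 51.05° ≈ 111699 × 0.6286 ≈ 70218.7 m.
With N decimal places the half-ulp bound is 0.5·10⁻ᴺ°, or 0.5·10⁻ᴺ × 70218.7 m on the ground.
Setting 35109.3 × 10⁻ᴺ ≤ 1.8 gives 10ᴺ ≥ 1.951e+04, i.e. N ≥ 4.29.
N = 4 would give 3.51 m (too coarse); N = 5 gives 0.351 m ≤ 1.8 m.

5 decimal places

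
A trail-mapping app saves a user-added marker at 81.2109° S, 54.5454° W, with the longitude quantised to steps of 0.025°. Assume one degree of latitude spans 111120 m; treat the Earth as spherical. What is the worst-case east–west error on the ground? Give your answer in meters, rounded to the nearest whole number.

212 meters

With a 0.025° grid the true value lies within half a step, ±0.025°/2 = ±0.0125°, of the stored one.
At latitude 81.2109° a degree of longitude spans 111120 m × cos 81.2109° = 111120 × 0.1528 ≈ 16978.9 m.
So at most 0.0125° × 16978.9 ≈ 212.236 m east–west.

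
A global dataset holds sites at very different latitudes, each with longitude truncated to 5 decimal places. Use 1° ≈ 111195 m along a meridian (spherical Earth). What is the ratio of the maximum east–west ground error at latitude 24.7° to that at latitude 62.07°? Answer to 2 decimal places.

1.94

Truncating at 5 decimal places can drop up to a full unit in the last place, so the longitude may be off by as much as 1e-05°.
At 24.7°: 1e-05° × 111195 × cos 24.7° = 1e-05 × 111195 × 0.9085 ≈ 1.0102 m.
At 62.07°: 1e-05° × 111195 × cos 62.07° = 1e-05 × 111195 × 0.4684 ≈ 0.52083 m.
The ratio reduces to cos 24.7° / cos 62.07° = 0.9085/0.4684 ≈ 1.9396.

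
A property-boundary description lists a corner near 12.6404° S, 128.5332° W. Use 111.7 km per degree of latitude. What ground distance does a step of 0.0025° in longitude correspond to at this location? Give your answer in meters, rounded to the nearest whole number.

272 meters

0.0025° of longitude at 12.6404° is 0.0025 × 111700 × cos 12.6404° ≈ 0.0025 × 108993 = 272.482 m.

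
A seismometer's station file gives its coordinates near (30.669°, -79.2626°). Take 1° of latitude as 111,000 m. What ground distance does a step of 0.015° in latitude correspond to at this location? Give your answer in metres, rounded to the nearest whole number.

1665 metres

Along a meridian 0.015° is 0.015 × 111000 = 1665 m.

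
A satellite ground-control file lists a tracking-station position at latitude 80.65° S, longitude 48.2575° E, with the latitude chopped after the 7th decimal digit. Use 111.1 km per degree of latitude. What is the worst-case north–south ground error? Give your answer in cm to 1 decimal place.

Truncating at 7 decimal places can drop up to a full unit in the last place, so the latitude may be off by as much as 1e-07°.
So the N–S error is at most 1e-07 × 111100 = 0.01111 m.
That is 0.01111 m = 1.111 cm.

1.1 cm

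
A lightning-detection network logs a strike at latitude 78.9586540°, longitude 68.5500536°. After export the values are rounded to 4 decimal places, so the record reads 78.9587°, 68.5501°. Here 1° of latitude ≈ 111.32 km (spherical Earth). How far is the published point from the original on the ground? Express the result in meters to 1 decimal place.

5.2 meters

The latitude changed by -0.0000460° and the longitude by -0.0000464°.
N–S: -0.0000460° × 111320 m/° = -5.12072 m.
E–W at 78.9587°: -0.0000464° × 111320 × cos 78.9587° = -0.0000464 × 111320 × 0.1915 ≈ -0.98923 m.
Hypotenuse of the two orthogonal shifts: √(5.12072² + 0.98923²) = 5.2154 m.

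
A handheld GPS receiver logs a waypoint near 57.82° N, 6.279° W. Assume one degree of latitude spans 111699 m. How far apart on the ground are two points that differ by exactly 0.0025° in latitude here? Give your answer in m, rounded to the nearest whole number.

279 m

Along a meridian 0.0025° is 0.0025 × 111699 = 279.248 m.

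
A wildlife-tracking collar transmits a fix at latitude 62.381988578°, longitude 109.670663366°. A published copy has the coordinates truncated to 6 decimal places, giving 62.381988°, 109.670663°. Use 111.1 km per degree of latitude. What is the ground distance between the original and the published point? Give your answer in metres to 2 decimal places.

0.07 metres

The latitude changed by +0.000000578° and the longitude by +0.000000366°.
N–S: 0.000000578° × 111100 m/° = 0.0642158 m.
E–W at 62.382°: 0.000000366° × 111100 × cos 62.382° = 0.000000366 × 111100 × 0.4636 ≈ 0.0188501 m.
Combined displacement = (0.0642158² + 0.0188501²)^½ ≈ 0.0669253 m.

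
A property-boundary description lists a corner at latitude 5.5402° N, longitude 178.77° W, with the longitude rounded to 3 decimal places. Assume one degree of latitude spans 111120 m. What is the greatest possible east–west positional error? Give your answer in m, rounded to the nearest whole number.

Rounding to 3 decimal places leaves the longitude within ±0.0005° of the true value.
One degree of longitude at 5.5402° is 111120 × cos 5.5402° ≈ 111120 × 0.9953 = 110601 m.
So at most 0.0005° × 110601 ≈ 55.3005 m east–west.

55 m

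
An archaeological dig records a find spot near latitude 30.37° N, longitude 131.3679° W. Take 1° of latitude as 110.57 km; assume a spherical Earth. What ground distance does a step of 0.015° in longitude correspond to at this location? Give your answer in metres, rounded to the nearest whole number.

1431 metres

One degree of longitude here spans 110570 × cos 30.37° = 110570 × 0.8628 ≈ 95397.4 m; 0.015° of that is 1430.96 m.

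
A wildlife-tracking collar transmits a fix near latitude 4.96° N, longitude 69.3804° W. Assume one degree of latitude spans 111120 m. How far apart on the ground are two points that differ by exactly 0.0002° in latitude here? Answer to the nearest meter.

22 meters

0.0002° × 111120 m/° = 22.224 m.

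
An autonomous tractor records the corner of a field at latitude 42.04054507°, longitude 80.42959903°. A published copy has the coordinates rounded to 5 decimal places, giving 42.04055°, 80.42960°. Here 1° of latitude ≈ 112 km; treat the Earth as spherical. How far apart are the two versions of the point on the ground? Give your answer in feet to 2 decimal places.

The latitude changed by -0.00000493° and the longitude by -0.00000097°.
N–S: -0.00000493° × 112000 m/° = -0.55216 m.
E–W at 42.0406°: -0.00000097° × 112000 × cos 42.0406° = -0.00000097 × 112000 × 0.7427 ≈ -0.0806838 m.
Combined displacement = (0.55216² + 0.0806838²)^½ ≈ 0.558024 m.
In feet: 0.558024 m ÷ 0.3048 ≈ 1.8308 ft.

1.83 feet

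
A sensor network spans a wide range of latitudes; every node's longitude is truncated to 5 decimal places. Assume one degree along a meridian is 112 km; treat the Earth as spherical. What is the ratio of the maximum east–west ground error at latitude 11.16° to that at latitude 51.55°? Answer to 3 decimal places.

1.578

Truncating at 5 decimal places can drop up to a full unit in the last place, so the longitude may be off by as much as 1e-05°.
Error at 11.16° = 1e-05° × 112000 × cos 11.16° ≈ 1.12 × 0.9811 = 1.0988 m.
Error at 51.55° = 1e-05° × 112000 × cos 51.55° ≈ 1.12 × 0.6218 = 0.69645 m.
The ratio reduces to cos 11.16° / cos 51.55° = 0.9811/0.6218 ≈ 1.5777.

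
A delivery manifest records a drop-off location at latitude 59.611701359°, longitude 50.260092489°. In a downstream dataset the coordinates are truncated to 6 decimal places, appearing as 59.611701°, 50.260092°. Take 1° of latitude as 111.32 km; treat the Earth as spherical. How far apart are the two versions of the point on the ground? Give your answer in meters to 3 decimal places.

0.049 meters

Δlat = 59.611701359 − 59.611701 = +0.000000359°; Δlon = 50.260092489 − 50.260092 = +0.000000489°.
North–south shift: 0.000000359 × 111320 = 0.0399639 m.
E–W at 59.6117°: 0.000000489° × 111320 × cos 59.6117° = 0.000000489 × 111320 × 0.5059 ≈ 0.0275366 m.
Combined displacement = (0.0399639² + 0.0275366²)^½ ≈ 0.0485322 m.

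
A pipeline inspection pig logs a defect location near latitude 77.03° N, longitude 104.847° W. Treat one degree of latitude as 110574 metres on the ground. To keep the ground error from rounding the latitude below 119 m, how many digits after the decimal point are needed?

One degree of latitude covers 110574 m.
N decimal places → at most half a unit in the last place, 0.5 × 10⁻ᴺ° = 110574/2 × 10⁻ᴺ m.
Need 0.5 × 110574 × 10⁻ᴺ ≤ 119 → 10⁻ᴺ ≤ 2.152e-03, so N ≥ 2.67.
At 2 places the error can reach 553 m, but 3 places keeps it to 55.3 m.

3 decimal places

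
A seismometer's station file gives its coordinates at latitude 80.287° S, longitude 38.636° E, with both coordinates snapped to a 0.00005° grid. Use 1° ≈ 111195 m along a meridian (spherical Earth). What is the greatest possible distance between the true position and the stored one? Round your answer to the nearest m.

3 m

With a 0.00005° grid the true value lies within half a step, ±0.00005°/2 = ±2.5e-05°, of the stored one.
N–S: 2.5e-05° × 111195 m/° = 2.77988 m.
East–west component at 80.287°: 2.5e-05° × 111195 × cos 80.287° ≈ 2.5e-05 × 18760 ≈ 0.469001 m.
Combining orthogonally: (2.77988² + 0.469001²)^½ ≈ 2.81916 m.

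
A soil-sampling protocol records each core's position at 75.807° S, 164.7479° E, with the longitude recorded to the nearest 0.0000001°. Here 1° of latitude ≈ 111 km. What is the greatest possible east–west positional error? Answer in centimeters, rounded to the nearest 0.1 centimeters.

Rounding to 7 decimal places leaves the longitude within ±5e-08° of the true value.
Parallels shrink by cos φ, so at 75.807° a degree of longitude is 111000 × 0.2452 ≈ 27216 m.
East–west error: 5e-08° × 27216 m/° ≈ 0.0013608 m.
That is 0.0013608 m = 0.13608 cm.

0.1 centimeters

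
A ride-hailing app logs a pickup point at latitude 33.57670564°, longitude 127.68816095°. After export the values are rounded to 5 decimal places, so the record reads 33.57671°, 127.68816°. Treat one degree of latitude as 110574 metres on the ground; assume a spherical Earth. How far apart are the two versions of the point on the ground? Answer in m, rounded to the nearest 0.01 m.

0.49 m

The latitude changed by -0.00000436° and the longitude by +0.00000095°.
N–S: -0.00000436° × 110574 m/° = -0.482103 m.
East–west at this latitude: 0.00000095° × 110574 × cos 33.5767° ≈ 0.00000095 × 92124.3 = 0.0875181 m.
Distance: √(0.482103² + 0.0875181²) ≈ 0.489982 m.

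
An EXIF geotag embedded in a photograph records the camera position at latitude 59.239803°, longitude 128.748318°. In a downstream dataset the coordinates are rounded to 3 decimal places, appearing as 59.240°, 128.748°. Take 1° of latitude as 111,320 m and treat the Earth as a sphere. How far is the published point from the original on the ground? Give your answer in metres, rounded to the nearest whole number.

The latitude changed by -0.000197° and the longitude by +0.000318°.
N–S: -0.000197° × 111320 m/° = -21.93 m.
E–W at 59.24°: 0.000318° × 111320 × cos 59.24° = 0.000318 × 111320 × 0.5114 ≈ 18.105 m.
Combined displacement = (21.93² + 18.105²)^½ ≈ 28.4379 m.

28 metres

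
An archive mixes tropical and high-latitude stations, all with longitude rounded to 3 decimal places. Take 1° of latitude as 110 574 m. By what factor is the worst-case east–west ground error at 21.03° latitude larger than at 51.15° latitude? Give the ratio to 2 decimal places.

Rounding to 3 decimal places leaves the longitude within ±0.0005° of the true value.
Error at 21.03° = 0.0005° × 110574 × cos 21.03° ≈ 55.287 × 0.9334 = 51.604 m.
Error at 51.15° = 0.0005° × 110574 × cos 51.15° ≈ 55.287 × 0.6273 = 34.681 m.
The ratio reduces to cos 21.03° / cos 51.15° = 0.9334/0.6273 ≈ 1.4880.

1.49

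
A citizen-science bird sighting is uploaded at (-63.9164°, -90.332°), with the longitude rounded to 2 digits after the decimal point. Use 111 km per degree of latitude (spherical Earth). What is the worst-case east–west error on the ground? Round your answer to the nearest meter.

Rounding to 2 decimal places leaves the longitude within ±0.005° of the true value.
Parallels shrink by cos φ, so at 63.9164° a degree of longitude is 111000 × 0.4397 ≈ 48804.7 m.
Maximum E–W displacement: 0.005 × 48804.7 = 244.024 m.

244 meters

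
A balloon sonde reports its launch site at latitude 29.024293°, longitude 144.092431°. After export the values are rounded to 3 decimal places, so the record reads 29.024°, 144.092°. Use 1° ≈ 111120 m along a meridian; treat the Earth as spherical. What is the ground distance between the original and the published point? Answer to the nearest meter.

The latitude changed by +0.000293° and the longitude by +0.000431°.
N–S: 0.000293° × 111120 m/° = 32.5582 m.
East–west at this latitude: 0.000431° × 111120 × cos 29.024° ≈ 0.000431 × 97165.2 = 41.8782 m.
Hypotenuse of the two orthogonal shifts: √(32.5582² + 41.8782²) = 53.0454 m.

53 meters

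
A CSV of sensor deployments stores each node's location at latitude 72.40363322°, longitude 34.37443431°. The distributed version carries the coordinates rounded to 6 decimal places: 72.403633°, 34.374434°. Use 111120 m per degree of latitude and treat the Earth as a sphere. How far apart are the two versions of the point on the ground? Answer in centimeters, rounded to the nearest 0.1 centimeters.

Δlat = 72.40363322 − 72.403633 = +0.00000022°; Δlon = 34.37443431 − 34.374434 = +0.00000031°.
N–S: 0.00000022° × 111120 m/° = 0.0244464 m.
East–west at this latitude: 0.00000031° × 111120 × cos 72.4036° ≈ 0.00000031 × 33592.6 = 0.0104137 m.
Combined displacement = (0.0244464² + 0.0104137²)^½ ≈ 0.026572 m.
That is 0.026572 m = 2.6572 cm.

2.7 centimeters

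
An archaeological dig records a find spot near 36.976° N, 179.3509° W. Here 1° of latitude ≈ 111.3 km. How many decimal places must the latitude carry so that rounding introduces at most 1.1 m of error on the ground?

5 decimal places

One degree of latitude covers 111300 m.
N decimal places → at most half a unit in the last place, 0.5 × 10⁻ᴺ° = 111300/2 × 10⁻ᴺ m.
Setting 55650 × 10⁻ᴺ ≤ 1.1 gives 10ᴺ ≥ 5.059e+04, i.e. N ≥ 4.70.
N = 4 would give 5.57 m (too coarse); N = 5 gives 0.556 m ≤ 1.1 m.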